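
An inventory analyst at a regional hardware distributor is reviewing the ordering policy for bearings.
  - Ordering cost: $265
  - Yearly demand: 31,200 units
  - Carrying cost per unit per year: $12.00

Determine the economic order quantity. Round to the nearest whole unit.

1,174 units

Optimal lot size Q* = (2 × 31,200 × $265 / $12)^½ ≈ 1,173.88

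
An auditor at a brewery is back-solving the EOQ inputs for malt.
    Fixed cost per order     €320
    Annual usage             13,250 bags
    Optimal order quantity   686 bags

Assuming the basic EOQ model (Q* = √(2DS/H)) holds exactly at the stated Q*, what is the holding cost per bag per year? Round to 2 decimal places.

€18.02

EOQ relation: Q² = 2DS/H, so rearrange for the unknown.
H = 2DS / Q² = 2 × 13,250 × 320 / 686² = 18.0197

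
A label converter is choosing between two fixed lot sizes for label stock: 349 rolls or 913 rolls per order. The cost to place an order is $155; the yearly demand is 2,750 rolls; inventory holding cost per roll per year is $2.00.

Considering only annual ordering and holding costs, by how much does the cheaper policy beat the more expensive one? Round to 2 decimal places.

TC(Q) = (D/Q)S + (Q/2)H
TC(349) = (2,750/349)×155 + (349/2)×2 = $1,570.35
TC(913) = (2,750/913)×155 + (913/2)×2 = $1,379.87
Cheaper: Q = 913.  Difference = $190.48

$190.48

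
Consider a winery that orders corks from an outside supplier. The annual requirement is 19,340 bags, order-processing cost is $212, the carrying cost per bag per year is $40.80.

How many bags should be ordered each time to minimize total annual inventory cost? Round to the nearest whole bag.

448 bags

EOQ = √(2DS/H) = √(2 × 19,340 × 212 / 40.8)
    = √(200,984.31) ≈ 448.31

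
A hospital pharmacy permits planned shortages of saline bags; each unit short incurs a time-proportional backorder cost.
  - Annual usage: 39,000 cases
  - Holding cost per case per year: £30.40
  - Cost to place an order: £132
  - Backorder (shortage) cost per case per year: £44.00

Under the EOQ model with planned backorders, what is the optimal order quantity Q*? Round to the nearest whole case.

757 cases

Q* = √(2DS/H) · √((H + b)/b)
   = √(2 × 39,000 × 132 / 30.4) · √((30.4 + 44) / 44)
   = 581.966 × 1.3003 ≈ 756.76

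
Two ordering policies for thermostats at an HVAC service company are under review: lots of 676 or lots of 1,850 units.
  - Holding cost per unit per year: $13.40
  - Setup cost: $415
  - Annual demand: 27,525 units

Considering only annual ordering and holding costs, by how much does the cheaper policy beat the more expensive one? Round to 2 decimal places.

Annual cost at Q: ordering D·S/Q plus holding Q·H/2.
TC(676) = (27,525/676)×415 + (676/2)×13.4 = $21,426.94
TC(1,850) = (27,525/1,850)×415 + (1,850/2)×13.4 = $18,569.53
|ΔTC| = |$21,426.94 − $18,569.53| = $2,857.42

$2,857.42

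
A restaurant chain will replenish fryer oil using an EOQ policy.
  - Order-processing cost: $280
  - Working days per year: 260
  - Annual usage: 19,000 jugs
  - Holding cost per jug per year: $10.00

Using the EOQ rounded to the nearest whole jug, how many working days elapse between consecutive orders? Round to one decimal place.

14.1 days

2DS/H = 2·19,000·280/10 = 1,064,000.00
EOQ = √1,064,000.00 ≈ 1,031.50 → Q = 1,032 jugs
Days between orders = 260 / (D/Q) = 260 / 18.411 ≈ 14.122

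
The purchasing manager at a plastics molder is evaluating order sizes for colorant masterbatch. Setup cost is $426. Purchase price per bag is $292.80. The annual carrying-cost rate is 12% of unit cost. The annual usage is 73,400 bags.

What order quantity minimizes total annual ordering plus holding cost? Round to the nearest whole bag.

1,334 bags

Holding cost per bag per year: H = 12% × $292.8 = $35.1360
Optimal lot size Q* = (2 × 73,400 × $426 / $35.136)^½ ≈ 1,334.11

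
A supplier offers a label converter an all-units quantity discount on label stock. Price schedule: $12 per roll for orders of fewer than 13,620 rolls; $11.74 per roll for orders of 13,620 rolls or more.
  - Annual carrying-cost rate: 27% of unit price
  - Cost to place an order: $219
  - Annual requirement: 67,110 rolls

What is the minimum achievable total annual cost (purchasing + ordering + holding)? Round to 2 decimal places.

$810,536.82

H₁ = 27%×$12 = $3.2400;  H₂ = 27%×$11.74 = $3.1698
EOQ₁ = √(2×67,110×219/3.2400) = 3,012.02  (< 13,620, feasible at tier 1)
EOQ₂ = √(2×67,110×219/3.1698) = 3,045.19  (< 13,620 → use Q = 13,620 at tier-2 price)
TC(tier 1 (EOQ₁), Q≈3,012.0) = $815,078.95
TC(tier 2, Q≈13,620.0) = $810,536.82
Minimum at tier 2: $810,536.82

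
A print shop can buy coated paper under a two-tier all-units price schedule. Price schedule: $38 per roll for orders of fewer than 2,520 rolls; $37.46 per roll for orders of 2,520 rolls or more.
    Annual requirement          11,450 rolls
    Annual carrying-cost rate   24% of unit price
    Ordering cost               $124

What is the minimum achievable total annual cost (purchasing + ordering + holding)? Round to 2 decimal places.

$440,188.92

H₁ = 24%×$38 = $9.1200;  H₂ = 24%×$37.46 = $8.9904
EOQ₁ = √(2×11,450×124/9.1200) = 558.00  (< 2,520, feasible at tier 1)
EOQ₂ = √(2×11,450×124/8.9904) = 562.00  (< 2,520 → use Q = 2,520 at tier-2 price)
TC(tier 1 (EOQ₁), Q≈558.0) = $440,188.92
TC(tier 2, Q≈2,520.0) = $440,808.32
Minimum at tier 1 (EOQ₁): $440,188.92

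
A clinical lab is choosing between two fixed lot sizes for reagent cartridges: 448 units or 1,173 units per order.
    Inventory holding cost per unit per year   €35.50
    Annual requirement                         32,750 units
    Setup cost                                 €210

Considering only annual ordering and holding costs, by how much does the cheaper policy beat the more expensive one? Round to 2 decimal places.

€3,380.36

Annual cost at Q: ordering D·S/Q plus holding Q·H/2.
TC(448) = (32,750/448)×210 + (448/2)×35.5 = €23,303.56
TC(1,173) = (32,750/1,173)×210 + (1,173/2)×35.5 = €26,683.92
Cheaper: Q = 448.  Difference = €3,380.36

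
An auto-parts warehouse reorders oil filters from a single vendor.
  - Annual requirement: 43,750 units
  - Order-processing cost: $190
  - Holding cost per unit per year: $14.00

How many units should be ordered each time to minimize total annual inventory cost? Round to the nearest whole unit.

EOQ = √(2DS/H) = √(2 × 43,750 × 190 / 14)
    = √(1,187,500.00) ≈ 1,089.72

1,090 units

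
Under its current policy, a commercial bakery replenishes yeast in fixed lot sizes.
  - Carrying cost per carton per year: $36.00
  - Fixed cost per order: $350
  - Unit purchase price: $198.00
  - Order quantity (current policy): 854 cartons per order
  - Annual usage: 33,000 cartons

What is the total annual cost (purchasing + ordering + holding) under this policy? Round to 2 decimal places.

$6,562,896.59

Orders/yr = 33,000/854 = 38.642; ordering cost = 38.642 × $350 = $13,524.59
Average inventory = 854/2 = 427; holding cost = 427 × $36 = $15,372.00
Purchase cost = D·C = 33,000 × 198 = $6,534,000.00
Total = $13,524.59 + $15,372.00 + $6,534,000.00 = $6,562,896.59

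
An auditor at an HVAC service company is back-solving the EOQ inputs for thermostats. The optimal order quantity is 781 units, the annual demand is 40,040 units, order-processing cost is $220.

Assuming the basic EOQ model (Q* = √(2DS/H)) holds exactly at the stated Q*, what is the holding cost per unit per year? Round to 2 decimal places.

From Q* = √(2DS/H) ⇒ Q*² = 2DS/H.
H = 2DS / Q² = 2 × 40,040 × 220 / 781² = 28.8832

$28.88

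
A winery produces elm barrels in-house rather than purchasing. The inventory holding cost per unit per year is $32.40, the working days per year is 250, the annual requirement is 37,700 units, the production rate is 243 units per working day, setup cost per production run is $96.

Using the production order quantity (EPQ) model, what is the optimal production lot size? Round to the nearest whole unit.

Daily demand d = 37,700/250 = 150.800; p = 243; 1 − d/p = 0.37942
EPQ = √(2DS / (H(1 − d/p)))
    = √(2 × 37,700 × 96 / (32.4 × 0.37942)) ≈ 767.34

767 units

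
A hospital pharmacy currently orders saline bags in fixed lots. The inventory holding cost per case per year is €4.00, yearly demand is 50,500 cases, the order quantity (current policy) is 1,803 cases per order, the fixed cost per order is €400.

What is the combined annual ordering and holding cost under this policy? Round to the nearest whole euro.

Ordering: D/Q × S = 50,500/1,803 × €400 = €11,203.55
Holding:  Q/2 × H = 1,803/2 × €4 = €3,606.00
Total = €11,203.55 + €3,606.00 = €14,809.55

€14,810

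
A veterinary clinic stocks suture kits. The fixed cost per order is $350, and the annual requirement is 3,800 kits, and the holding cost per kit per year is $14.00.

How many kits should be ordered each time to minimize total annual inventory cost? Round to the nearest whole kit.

2DS/H = 2·3,800·350/14 = 190,000.00
EOQ = √190,000.00 ≈ 435.89

436 kits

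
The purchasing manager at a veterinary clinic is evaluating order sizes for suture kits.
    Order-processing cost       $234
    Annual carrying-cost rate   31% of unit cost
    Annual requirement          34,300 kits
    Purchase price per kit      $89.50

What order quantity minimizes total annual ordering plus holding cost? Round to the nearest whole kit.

761 kits

Holding cost per kit per year: H = 31% × $89.5 = $27.7450
Optimal lot size Q* = (2 × 34,300 × $234 / $27.745)^½ ≈ 760.64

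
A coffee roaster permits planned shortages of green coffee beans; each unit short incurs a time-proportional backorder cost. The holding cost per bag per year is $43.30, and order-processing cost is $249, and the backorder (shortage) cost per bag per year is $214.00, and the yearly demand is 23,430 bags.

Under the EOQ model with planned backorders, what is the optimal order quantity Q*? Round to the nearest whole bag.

Basic EOQ = √(2·23,430·249/43.3) = 519.107
Backorder adjustment √((H+b)/b) = √((43.3+214)/214) = 1.0965
Q* = 519.107 × 1.0965 ≈ 569.21

569 bags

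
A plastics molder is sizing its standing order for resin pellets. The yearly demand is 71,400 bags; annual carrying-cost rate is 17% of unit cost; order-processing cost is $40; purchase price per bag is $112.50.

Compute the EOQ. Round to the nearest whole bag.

Holding cost per bag per year: H = 17% × $112.5 = $19.1250
Optimal lot size Q* = (2 × 71,400 × $40 / $19.125)^½ ≈ 546.50

547 bags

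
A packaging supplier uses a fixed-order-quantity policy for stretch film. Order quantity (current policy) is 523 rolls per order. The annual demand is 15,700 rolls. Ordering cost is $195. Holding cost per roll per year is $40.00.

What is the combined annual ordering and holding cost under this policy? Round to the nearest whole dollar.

Annual ordering cost = (D/Q)·S = (15,700/523) × 195 = $5,853.73
Annual holding cost  = (Q/2)·H = (523/2) × 40 = $10,460.00
Total = $5,853.73 + $10,460.00 = $16,313.73

$16,314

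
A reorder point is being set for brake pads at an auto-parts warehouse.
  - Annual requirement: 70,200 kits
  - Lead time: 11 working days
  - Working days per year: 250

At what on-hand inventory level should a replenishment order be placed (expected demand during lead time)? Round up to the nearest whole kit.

3,089 kits

Daily demand d = 70,200 / 250 = 280.800 kits/day
Demand during lead time = 280.800 × 11 = 3,088.80
Reorder point = 3,088.80 → round up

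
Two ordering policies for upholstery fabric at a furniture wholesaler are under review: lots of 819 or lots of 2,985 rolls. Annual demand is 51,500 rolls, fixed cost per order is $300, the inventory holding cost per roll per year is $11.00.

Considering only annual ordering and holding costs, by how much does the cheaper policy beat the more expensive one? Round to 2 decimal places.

Annual cost at Q: ordering D·S/Q plus holding Q·H/2.
TC(819) = (51,500/819)×300 + (819/2)×11 = $23,368.97
TC(2,985) = (51,500/2,985)×300 + (2,985/2)×11 = $21,593.38
Cheaper: Q = 2,985.  Difference = $1,775.59

$1,775.59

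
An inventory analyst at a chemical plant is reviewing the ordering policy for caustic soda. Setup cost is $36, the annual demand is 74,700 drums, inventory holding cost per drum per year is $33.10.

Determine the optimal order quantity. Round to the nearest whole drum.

403 drums

Q* = √(2·D·S / H) = √(2·74,700·36 / 33.1) = √162,489.4 ≈ 403.10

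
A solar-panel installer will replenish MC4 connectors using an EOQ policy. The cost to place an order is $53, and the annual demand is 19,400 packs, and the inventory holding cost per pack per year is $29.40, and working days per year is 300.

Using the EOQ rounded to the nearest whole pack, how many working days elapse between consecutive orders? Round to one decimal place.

Optimal lot size Q* = (2 × 19,400 × $53 / $29.4)^½ ≈ 264.47 → Q = 264 packs
Days between orders = 300 / (D/Q) = 300 / 73.485 ≈ 4.082

4.1 days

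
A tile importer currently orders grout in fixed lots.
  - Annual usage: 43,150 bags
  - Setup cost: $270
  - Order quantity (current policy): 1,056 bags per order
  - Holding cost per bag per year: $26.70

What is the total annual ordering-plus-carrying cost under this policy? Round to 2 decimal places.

Orders/yr = 43,150/1,056 = 40.862; ordering cost = 40.862 × $270 = $11,032.67
Average inventory = 1,056/2 = 528; holding cost = 528 × $26.7 = $14,097.60
Total = $11,032.67 + $14,097.60 = $25,130.27

$25,130.27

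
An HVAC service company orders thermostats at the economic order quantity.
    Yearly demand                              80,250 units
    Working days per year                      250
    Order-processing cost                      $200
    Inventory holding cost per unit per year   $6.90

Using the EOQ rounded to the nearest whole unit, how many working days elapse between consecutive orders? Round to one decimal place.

6.7 days

Q* = √(2·D·S / H) = √(2·80,250·200 / 6.9) = √4,652,173.9 ≈ 2,156.89 → Q = 2,157 units
T = Q/D × 250 days = 2,157/80,250 × 250 = 6.720 days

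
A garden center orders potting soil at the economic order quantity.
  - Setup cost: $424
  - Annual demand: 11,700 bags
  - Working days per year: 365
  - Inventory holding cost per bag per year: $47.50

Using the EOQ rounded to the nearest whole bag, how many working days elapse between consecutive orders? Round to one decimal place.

14.3 days

EOQ = √(2DS/H) = √(2 × 11,700 × 424 / 47.5)
    = √(208,875.79) ≈ 457.03 → Q = 457 bags
T = Q/D × 365 days = 457/11,700 × 365 = 14.257 days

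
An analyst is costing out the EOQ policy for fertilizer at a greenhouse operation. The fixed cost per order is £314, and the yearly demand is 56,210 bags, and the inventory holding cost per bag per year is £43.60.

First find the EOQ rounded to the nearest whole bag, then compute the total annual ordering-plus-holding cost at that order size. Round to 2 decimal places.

£39,231.04

Q* = √(2·D·S / H) = √(2·56,210·314 / 43.6) = √809,630.3 ≈ 899.79 → Q = 900 bags
Ordering: D/Q × S = 56,210/900 × £314 = £19,611.04
Holding:  Q/2 × H = 900/2 × £43.6 = £19,620.00
Total = £19,611.04 + £19,620.00 = £39,231.04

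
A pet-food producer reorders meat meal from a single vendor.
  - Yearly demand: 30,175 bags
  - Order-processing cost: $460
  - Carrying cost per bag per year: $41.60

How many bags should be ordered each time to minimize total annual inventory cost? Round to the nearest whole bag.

Q* = √(2·D·S / H) = √(2·30,175·460 / 41.6) = √667,331.7 ≈ 816.90

817 bags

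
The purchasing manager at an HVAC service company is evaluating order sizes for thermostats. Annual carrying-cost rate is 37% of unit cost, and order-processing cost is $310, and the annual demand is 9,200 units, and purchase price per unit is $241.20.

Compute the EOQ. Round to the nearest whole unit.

H = i·C = 0.37 × $241.2 = $89.2440 per unit-year
Optimal lot size Q* = (2 × 9,200 × $310 / $89.244)^½ ≈ 252.81

253 units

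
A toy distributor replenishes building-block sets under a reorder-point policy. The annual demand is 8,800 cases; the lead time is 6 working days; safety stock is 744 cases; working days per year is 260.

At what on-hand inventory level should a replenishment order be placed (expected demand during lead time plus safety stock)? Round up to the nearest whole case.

948 cases

Daily demand d = 8,800 / 260 = 33.846 cases/day
Demand during lead time = 33.846 × 6 = 203.08
Reorder point = 203.08 + 744 = 947.08 → round up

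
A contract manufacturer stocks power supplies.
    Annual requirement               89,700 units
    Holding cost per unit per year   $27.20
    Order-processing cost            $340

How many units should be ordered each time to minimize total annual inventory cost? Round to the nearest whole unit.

EOQ = √(2DS/H) = √(2 × 89,700 × 340 / 27.2)
    = √(2,242,500.00) ≈ 1,497.50

1,497 units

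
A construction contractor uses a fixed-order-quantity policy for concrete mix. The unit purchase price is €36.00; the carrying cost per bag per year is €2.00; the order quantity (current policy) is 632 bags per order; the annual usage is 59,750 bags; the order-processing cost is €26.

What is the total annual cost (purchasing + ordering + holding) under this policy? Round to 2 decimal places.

Orders/yr = 59,750/632 = 94.541; ordering cost = 94.541 × €26 = €2,458.07
Average inventory = 632/2 = 316; holding cost = 316 × €2 = €632.00
Purchase cost = D·C = 59,750 × 36 = €2,151,000.00
Total = €2,458.07 + €632.00 + €2,151,000.00 = €2,154,090.07

€2,154,090.07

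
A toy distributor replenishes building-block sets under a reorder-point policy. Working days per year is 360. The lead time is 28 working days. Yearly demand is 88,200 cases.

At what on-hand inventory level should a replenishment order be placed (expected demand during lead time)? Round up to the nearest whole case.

Daily demand d = 88,200 / 360 = 245.000 cases/day
Demand during lead time = 245.000 × 28 = 6,860.00
Reorder point = 6,860.00 → round up

6,860 cases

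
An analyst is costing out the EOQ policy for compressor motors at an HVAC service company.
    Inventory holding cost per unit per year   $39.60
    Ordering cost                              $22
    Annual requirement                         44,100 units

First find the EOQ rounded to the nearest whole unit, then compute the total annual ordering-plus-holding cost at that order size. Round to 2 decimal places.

2DS/H = 2·44,100·22/39.6 = 49,000.00
EOQ = √49,000.00 ≈ 221.36 → Q = 221 units
Orders/yr = 44,100/221 = 199.548; ordering cost = 199.548 × $22 = $4,390.05
Average inventory = 221/2 = 110.5; holding cost = 110.5 × $39.6 = $4,375.80
Total = $4,390.05 + $4,375.80 = $8,765.85

$8,765.85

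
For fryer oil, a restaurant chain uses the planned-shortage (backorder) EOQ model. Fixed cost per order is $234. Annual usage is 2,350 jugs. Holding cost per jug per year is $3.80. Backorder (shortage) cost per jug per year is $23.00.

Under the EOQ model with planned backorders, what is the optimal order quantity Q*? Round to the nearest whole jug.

581 jugs

Basic EOQ = √(2·2,350·234/3.8) = 537.979
Backorder adjustment √((H+b)/b) = √((3.8+23)/23) = 1.0795
Q* = 537.979 × 1.0795 ≈ 580.72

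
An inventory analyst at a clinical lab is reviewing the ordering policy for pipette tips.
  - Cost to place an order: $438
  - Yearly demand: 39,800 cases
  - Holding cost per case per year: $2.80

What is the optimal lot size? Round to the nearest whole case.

Optimal lot size Q* = (2 × 39,800 × $438 / $2.8)^½ ≈ 3,528.70

3,529 cases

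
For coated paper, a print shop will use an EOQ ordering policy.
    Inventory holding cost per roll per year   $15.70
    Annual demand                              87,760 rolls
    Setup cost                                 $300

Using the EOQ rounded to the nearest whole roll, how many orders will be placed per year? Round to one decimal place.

47.9 orders per year

Optimal lot size Q* = (2 × 87,760 × $300 / $15.7)^½ ≈ 1,831.36 → Q = 1,831
N = D/Q = 87,760/1,831 ≈ 47.930 orders/yr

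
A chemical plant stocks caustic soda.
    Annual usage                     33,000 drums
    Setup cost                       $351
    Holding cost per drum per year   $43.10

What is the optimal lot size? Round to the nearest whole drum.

733 drums

2DS/H = 2·33,000·351/43.1 = 537,494.20
EOQ = √537,494.20 ≈ 733.14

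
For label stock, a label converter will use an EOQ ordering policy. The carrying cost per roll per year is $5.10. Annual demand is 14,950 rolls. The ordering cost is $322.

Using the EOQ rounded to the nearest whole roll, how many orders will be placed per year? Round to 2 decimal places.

10.88 orders per year

Q* = √(2·D·S / H) = √(2·14,950·322 / 5.1) = √1,887,803.9 ≈ 1,373.97 → Q = 1,374
Orders per year = D/Q = 14,950 / 1,374 = 10.881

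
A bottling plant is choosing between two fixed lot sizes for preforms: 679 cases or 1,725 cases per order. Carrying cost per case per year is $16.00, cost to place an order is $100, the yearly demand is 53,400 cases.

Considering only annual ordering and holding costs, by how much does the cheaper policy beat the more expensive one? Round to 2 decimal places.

$3,599.15

For each Q, cost = (D/Q)·S + (Q/2)·H.
TC(679) = (53,400/679)×100 + (679/2)×16 = $13,296.51
TC(1,725) = (53,400/1,725)×100 + (1,725/2)×16 = $16,895.65
Lots of 679 are cheaper by $3,599.15.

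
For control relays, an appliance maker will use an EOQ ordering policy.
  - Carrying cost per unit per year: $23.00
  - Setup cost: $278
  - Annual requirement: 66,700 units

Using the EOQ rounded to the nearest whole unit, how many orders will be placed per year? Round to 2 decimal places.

Q* = √(2·D·S / H) = √(2·66,700·278 / 23) = √1,612,400.0 ≈ 1,269.80 → Q = 1,270
N = D/Q = 66,700/1,270 ≈ 52.520 orders/yr

52.52 orders per year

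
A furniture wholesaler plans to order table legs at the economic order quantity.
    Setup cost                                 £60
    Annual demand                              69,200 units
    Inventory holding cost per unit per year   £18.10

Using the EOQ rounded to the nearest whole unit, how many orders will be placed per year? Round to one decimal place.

Optimal lot size Q* = (2 × 69,200 × £60 / £18.1)^½ ≈ 677.34 → Q = 677
N = D/Q = 69,200/677 ≈ 102.216 orders/yr

102.2 orders per year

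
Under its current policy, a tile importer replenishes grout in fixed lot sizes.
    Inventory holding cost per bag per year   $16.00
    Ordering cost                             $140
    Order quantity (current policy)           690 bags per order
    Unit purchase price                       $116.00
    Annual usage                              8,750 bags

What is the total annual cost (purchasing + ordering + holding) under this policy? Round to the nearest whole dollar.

Annual ordering cost = (D/Q)·S = (8,750/690) × 140 = $1,775.36
Annual holding cost  = (Q/2)·H = (690/2) × 16 = $5,520.00
Purchase cost = D·C = 8,750 × 116 = $1,015,000.00
Total = $1,775.36 + $5,520.00 + $1,015,000.00 = $1,022,295.36

$1,022,295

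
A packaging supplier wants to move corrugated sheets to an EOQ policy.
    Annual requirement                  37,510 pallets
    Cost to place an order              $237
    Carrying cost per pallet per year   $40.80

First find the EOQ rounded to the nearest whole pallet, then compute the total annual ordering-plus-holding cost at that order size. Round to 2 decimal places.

$26,933.50

EOQ = √(2DS/H) = √(2 × 37,510 × 237 / 40.8)
    = √(435,777.94) ≈ 660.13 → Q = 660 pallets
Ordering: D/Q × S = 37,510/660 × $237 = $13,469.50
Holding:  Q/2 × H = 660/2 × $40.8 = $13,464.00
Total = $13,469.50 + $13,464.00 = $26,933.50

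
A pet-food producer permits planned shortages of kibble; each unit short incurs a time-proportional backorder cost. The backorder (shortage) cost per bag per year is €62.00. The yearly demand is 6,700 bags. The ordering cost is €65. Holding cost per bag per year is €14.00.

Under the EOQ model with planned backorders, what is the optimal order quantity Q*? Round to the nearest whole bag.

276 bags

Q* = √(2DS/H) · √((H + b)/b)
   = √(2 × 6,700 × 65 / 14) · √((14 + 62) / 62)
   = 249.428 × 1.1072 ≈ 276.16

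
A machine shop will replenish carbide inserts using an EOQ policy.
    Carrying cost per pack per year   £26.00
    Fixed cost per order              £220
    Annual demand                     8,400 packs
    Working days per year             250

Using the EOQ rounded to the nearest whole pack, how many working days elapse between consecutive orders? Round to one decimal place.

11.2 days

EOQ = √(2DS/H) = √(2 × 8,400 × 220 / 26)
    = √(142,153.85) ≈ 377.03 → Q = 377 packs
T = Q/D × 250 days = 377/8,400 × 250 = 11.220 days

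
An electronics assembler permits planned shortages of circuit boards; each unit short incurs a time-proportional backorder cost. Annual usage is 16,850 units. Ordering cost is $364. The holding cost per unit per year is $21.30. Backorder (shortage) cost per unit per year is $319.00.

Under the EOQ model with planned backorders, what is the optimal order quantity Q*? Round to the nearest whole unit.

Basic EOQ = √(2·16,850·364/21.3) = 758.885
Backorder adjustment √((H+b)/b) = √((21.3+319)/319) = 1.0328
Q* = 758.885 × 1.0328 ≈ 783.81

784 units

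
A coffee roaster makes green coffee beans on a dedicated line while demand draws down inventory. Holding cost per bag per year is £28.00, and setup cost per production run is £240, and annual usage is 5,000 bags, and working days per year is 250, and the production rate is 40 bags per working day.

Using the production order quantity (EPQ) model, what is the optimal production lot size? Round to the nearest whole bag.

414 bags

Daily demand d = 5,000/250 = 20.000; p = 40; 1 − d/p = 0.50000
EPQ = √(2DS / (H(1 − d/p)))
    = √(2 × 5,000 × 240 / (28 × 0.50000)) ≈ 414.04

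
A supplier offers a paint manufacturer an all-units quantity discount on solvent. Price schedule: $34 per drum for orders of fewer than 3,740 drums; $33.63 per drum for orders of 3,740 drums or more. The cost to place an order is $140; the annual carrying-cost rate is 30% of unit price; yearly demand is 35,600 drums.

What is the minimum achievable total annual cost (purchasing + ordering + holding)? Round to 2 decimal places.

$1,217,427.05

H₁ = 30%×$34 = $10.2000;  H₂ = 30%×$33.63 = $10.0890
EOQ₁ = √(2×35,600×140/10.2000) = 988.56  (< 3,740, feasible at tier 1)
EOQ₂ = √(2×35,600×140/10.0890) = 993.99  (< 3,740 → use Q = 3,740 at tier-2 price)
TC(tier 1 (EOQ₁), Q≈988.6) = $1,220,483.33
TC(tier 2, Q≈3,740.0) = $1,217,427.05
Minimum at tier 2: $1,217,427.05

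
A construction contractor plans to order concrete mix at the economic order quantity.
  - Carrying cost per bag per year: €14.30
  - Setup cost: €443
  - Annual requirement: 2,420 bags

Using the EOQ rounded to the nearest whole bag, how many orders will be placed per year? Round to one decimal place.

6.3 orders per year

Optimal lot size Q* = (2 × 2,420 × €443 / €14.3)^½ ≈ 387.22 → Q = 387
N = D/Q = 2,420/387 ≈ 6.253 orders/yr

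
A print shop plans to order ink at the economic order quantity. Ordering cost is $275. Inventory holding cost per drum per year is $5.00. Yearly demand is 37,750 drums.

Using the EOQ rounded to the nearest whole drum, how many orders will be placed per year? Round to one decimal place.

Q* = √(2·D·S / H) = √(2·37,750·275 / 5) = √4,152,500.0 ≈ 2,037.77 → Q = 2,038
Orders per year = D/Q = 37,750 / 2,038 = 18.523

18.5 orders per year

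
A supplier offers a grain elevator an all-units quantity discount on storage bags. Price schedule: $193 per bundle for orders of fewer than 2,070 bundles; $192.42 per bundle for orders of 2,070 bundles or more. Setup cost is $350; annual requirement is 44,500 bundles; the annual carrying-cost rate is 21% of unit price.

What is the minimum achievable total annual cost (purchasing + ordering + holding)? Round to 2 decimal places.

H₁ = 21%×$193 = $40.5300;  H₂ = 21%×$192.42 = $40.4082
EOQ₁ = √(2×44,500×350/40.5300) = 876.68  (< 2,070, feasible at tier 1)
EOQ₂ = √(2×44,500×350/40.4082) = 878.00  (< 2,070 → use Q = 2,070 at tier-2 price)
TC(tier 1 (EOQ₁), Q≈876.7) = $8,624,031.81
TC(tier 2, Q≈2,070.0) = $8,612,036.64
Minimum at tier 2: $8,612,036.64

$8,612,036.64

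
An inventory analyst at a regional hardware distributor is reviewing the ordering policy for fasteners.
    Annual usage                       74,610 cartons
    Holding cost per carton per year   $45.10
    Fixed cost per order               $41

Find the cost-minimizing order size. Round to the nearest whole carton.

Optimal lot size Q* = (2 × 74,610 × $41 / $45.1)^½ ≈ 368.31

368 cartons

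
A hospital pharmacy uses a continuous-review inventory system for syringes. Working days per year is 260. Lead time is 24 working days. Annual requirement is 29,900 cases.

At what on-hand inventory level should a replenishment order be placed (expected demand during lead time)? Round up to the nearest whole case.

2,760 cases

Daily demand d = 29,900 / 260 = 115.000 cases/day
Demand during lead time = 115.000 × 24 = 2,760.00
Reorder point = 2,760.00 → round up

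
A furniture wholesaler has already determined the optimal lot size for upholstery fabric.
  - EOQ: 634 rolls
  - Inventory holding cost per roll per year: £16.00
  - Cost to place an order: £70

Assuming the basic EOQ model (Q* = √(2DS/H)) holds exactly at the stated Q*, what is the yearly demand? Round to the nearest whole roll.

Since Q* = (2DS/H)^½, squaring gives Q*²·H = 2DS.
D = Q²H / (2S) = 634² × 16 / (2 × 70) = 45,937.83

45,938 rolls per year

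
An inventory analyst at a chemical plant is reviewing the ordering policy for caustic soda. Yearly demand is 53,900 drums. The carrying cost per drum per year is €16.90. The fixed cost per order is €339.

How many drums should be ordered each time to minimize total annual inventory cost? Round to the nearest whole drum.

1,471 drums

EOQ = √(2DS/H) = √(2 × 53,900 × 339 / 16.9)
    = √(2,162,378.70) ≈ 1,470.50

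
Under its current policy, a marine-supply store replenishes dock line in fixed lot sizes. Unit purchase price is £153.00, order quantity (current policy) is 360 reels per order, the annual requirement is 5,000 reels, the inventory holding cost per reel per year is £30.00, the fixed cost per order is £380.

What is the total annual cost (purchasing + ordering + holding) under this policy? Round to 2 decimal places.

Annual ordering cost = (D/Q)·S = (5,000/360) × 380 = £5,277.78
Annual holding cost  = (Q/2)·H = (360/2) × 30 = £5,400.00
Purchase cost = D·C = 5,000 × 153 = £765,000.00
Total = £5,277.78 + £5,400.00 + £765,000.00 = £775,677.78

£775,677.78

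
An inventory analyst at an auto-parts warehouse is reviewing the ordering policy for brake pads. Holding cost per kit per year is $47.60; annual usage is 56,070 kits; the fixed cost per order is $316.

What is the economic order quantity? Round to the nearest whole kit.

863 kits

Q* = √(2·D·S / H) = √(2·56,070·316 / 47.6) = √744,458.8 ≈ 862.82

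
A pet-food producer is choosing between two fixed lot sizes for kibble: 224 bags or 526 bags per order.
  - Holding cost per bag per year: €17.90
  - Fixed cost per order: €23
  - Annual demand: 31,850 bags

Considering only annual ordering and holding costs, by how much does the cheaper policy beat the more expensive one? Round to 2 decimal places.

For each Q, cost = (D/Q)·S + (Q/2)·H.
TC(224) = (31,850/224)×23 + (224/2)×17.9 = €5,275.11
TC(526) = (31,850/526)×23 + (526/2)×17.9 = €6,100.38
Lots of 224 are cheaper by €825.27.

€825.27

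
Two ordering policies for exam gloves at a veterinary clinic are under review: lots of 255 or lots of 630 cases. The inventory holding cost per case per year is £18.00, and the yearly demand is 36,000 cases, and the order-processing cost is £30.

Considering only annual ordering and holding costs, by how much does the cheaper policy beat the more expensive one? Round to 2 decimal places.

£853.99

For each Q, cost = (D/Q)·S + (Q/2)·H.
TC(255) = (36,000/255)×30 + (255/2)×18 = £6,530.29
TC(630) = (36,000/630)×30 + (630/2)×18 = £7,384.29
Lots of 255 are cheaper by £853.99.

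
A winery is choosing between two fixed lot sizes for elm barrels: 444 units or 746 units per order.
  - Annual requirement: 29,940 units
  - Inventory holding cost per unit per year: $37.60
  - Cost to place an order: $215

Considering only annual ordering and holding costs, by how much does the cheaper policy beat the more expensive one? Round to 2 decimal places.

$191.55

Annual cost at Q: ordering D·S/Q plus holding Q·H/2.
TC(444) = (29,940/444)×215 + (444/2)×37.6 = $22,845.17
TC(746) = (29,940/746)×215 + (746/2)×37.6 = $22,653.62
|ΔTC| = |$22,845.17 − $22,653.62| = $191.55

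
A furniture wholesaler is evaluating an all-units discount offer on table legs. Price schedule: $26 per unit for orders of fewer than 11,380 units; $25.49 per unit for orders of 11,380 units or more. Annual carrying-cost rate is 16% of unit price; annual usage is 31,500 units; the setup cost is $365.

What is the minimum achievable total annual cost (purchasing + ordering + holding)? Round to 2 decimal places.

$827,151.42

H₁ = 16%×$26 = $4.1600;  H₂ = 16%×$25.49 = $4.0784
EOQ₁ = √(2×31,500×365/4.1600) = 2,351.09  (< 11,380, feasible at tier 1)
EOQ₂ = √(2×31,500×365/4.0784) = 2,374.50  (< 11,380 → use Q = 11,380 at tier-2 price)
TC(tier 1 (EOQ₁), Q≈2,351.1) = $828,780.55
TC(tier 2, Q≈11,380.0) = $827,151.42
Minimum at tier 2: $827,151.42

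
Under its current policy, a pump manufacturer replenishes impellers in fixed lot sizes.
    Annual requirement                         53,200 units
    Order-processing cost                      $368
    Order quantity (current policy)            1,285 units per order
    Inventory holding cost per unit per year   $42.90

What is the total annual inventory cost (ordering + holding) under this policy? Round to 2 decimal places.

Annual ordering cost = (D/Q)·S = (53,200/1,285) × 368 = $15,235.49
Annual holding cost  = (Q/2)·H = (1,285/2) × 42.9 = $27,563.25
Total = $15,235.49 + $27,563.25 = $42,798.74

$42,798.74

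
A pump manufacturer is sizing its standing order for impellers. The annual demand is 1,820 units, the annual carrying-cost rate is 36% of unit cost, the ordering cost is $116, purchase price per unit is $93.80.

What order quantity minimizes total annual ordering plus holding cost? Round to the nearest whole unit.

112 units

H = i·C = 0.36 × $93.8 = $33.7680 per unit-year
Q* = √(2·D·S / H) = √(2·1,820·116 / 33.768) = √12,504.1 ≈ 111.82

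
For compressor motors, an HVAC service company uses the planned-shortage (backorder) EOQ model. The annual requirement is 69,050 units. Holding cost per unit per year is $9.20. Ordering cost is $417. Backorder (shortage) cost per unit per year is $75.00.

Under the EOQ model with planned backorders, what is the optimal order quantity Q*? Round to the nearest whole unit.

Basic EOQ = √(2·69,050·417/9.2) = 2,501.906
Backorder adjustment √((H+b)/b) = √((9.2+75)/75) = 1.0596
Q* = 2,501.906 × 1.0596 ≈ 2,650.92

2,651 units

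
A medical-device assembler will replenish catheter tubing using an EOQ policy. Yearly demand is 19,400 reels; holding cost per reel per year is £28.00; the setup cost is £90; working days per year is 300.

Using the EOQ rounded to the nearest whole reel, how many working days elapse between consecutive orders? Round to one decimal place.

Optimal lot size Q* = (2 × 19,400 × £90 / £28)^½ ≈ 353.15 → Q = 353 reels
Days between orders = 300 / (D/Q) = 300 / 54.958 ≈ 5.459

5.5 days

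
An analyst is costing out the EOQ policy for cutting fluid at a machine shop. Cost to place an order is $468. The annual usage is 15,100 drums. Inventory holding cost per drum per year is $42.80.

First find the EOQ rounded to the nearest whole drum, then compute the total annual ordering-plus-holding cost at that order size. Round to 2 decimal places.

$24,595.09

Q* = √(2·D·S / H) = √(2·15,100·468 / 42.8) = √330,224.3 ≈ 574.65 → Q = 575 drums
Ordering: D/Q × S = 15,100/575 × $468 = $12,290.09
Holding:  Q/2 × H = 575/2 × $42.8 = $12,305.00
Total = $12,290.09 + $12,305.00 = $24,595.09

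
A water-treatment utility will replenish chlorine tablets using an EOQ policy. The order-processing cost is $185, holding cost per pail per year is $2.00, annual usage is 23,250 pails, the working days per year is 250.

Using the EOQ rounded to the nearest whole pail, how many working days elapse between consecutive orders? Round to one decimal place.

2DS/H = 2·23,250·185/2 = 4,301,250.00
EOQ = √4,301,250.00 ≈ 2,073.95 → Q = 2,074 pails
Cycle time = (working days × Q)/D = (250 × 2,074) / 23,250 = 22.301 days

22.3 days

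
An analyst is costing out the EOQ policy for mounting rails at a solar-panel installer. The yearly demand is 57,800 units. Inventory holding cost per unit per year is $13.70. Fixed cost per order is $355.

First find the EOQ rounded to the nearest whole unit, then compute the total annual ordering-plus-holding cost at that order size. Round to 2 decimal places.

2DS/H = 2·57,800·355/13.7 = 2,995,474.45
EOQ = √2,995,474.45 ≈ 1,730.74 → Q = 1,731 units
Orders/yr = 57,800/1,731 = 33.391; ordering cost = 33.391 × $355 = $11,853.84
Average inventory = 1,731/2 = 865.5; holding cost = 865.5 × $13.7 = $11,857.35
Total = $11,853.84 + $11,857.35 = $23,711.19

$23,711.19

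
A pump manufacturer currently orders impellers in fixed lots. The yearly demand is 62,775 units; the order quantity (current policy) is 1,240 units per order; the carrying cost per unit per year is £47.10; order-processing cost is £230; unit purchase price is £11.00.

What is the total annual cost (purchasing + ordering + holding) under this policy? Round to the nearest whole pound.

£731,371

Annual ordering cost = (D/Q)·S = (62,775/1,240) × 230 = £11,643.75
Annual holding cost  = (Q/2)·H = (1,240/2) × 47.1 = £29,202.00
Purchase cost = D·C = 62,775 × 11 = £690,525.00
Total = £11,643.75 + £29,202.00 + £690,525.00 = £731,370.75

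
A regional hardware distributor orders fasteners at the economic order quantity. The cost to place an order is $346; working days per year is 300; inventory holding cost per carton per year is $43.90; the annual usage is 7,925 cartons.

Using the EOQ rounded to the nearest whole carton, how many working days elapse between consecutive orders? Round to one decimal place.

Q* = √(2·D·S / H) = √(2·7,925·346 / 43.9) = √124,922.6 ≈ 353.44 → Q = 353 cartons
T = Q/D × 300 days = 353/7,925 × 300 = 13.363 days

13.4 days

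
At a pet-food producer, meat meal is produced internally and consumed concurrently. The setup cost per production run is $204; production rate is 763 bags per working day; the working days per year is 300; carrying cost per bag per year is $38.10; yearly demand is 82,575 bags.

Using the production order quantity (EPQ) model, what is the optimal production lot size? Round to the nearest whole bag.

1,176 bags

Daily demand d = 82,575/300 = 275.250; p = 763; 1 − d/p = 0.63925
EPQ = √(2DS / (H(1 − d/p)))
    = √(2 × 82,575 × 204 / (38.1 × 0.63925)) ≈ 1,176.13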